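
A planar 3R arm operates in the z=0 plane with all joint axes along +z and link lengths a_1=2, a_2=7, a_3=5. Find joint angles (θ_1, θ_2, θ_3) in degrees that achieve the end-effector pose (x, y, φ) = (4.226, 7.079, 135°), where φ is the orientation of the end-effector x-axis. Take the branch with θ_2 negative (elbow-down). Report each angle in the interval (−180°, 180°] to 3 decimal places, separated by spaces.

wrist centre = target − a_3·(cos φ, sin φ) = (7.7615, 3.5435)
cos θ_2 = (72.7976−2²−7²)/(2·2·7) = 0.7071; θ_2 = -45.0041° (elbow-down)
β = atan2(3.5435,7.7615) = 24.5387°; ψ = atan2(-4.9501,6.9494) = -35.4626°
θ_1 = β − ψ = 60.0013°
θ_3 = φ − θ_1 − θ_2 = 120.0029° (wrapped to (-180°,180°])

60.001 -45.004 120.003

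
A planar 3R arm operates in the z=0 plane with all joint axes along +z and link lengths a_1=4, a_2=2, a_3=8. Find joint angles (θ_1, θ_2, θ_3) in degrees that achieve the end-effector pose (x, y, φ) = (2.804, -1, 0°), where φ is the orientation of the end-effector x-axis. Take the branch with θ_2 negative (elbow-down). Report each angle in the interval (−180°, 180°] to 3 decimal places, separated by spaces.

-149.998 -60.007 -149.996

wrist centre = target − a_3·(cos φ, sin φ) = (-5.1960, -1.0000)
cos θ_2 = (27.9984−4²−2²)/(2·4·2) = 0.4999; θ_2 = -60.0065° (elbow-down)
β = atan2(-1.0000,-5.1960) = -169.1063°; ψ = atan2(-1.7322,4.9998) = -19.1085°
θ_1 = β − ψ = -149.9978°
θ_3 = φ − θ_1 − θ_2 = -149.9956° (wrapped to (-180°,180°])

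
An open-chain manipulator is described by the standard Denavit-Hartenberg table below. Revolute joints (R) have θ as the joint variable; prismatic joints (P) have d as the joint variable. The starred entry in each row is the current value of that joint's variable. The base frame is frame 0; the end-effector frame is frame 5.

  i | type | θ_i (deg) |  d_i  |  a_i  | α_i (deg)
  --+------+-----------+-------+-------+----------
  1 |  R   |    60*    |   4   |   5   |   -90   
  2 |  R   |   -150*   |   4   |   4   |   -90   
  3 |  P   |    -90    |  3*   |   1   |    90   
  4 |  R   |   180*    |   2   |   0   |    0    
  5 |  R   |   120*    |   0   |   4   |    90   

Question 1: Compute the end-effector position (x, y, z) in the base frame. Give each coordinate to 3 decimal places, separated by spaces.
-4.544 6.129 4.598

after link 1: o_1 = (2.5000, 4.3301, 4.0000)
after link 2: o_2 = (-2.6962, 3.3301, 6.0000)
after link 3: o_3 = (-2.8122, 5.1292, 8.5981)
after link 4: o_4 = (-1.9462, 6.6292, 7.5981)
after link 5: o_5 = (-4.5442, 6.1292, 4.5981)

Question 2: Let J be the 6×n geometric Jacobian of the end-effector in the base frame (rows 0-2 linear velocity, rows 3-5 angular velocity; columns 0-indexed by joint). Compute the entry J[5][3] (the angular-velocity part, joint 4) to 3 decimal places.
axis z_3 = (0.4330,0.7500,-0.5000); lever o_n−o_3 = (-1.7321,1.0000,-4.0000)
cross product → J_v[:, 3] = (-2.5000,2.5981,1.7321)
J_ω[:, 3] = z_3
entry J[5][3] = -0.5000

-0.500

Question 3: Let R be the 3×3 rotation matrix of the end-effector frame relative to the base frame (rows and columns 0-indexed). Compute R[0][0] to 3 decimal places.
End-effector x-axis (col 0 of R) = (-0.6495,-0.1250,-0.7500)
R[0][0] = -0.6495

-0.650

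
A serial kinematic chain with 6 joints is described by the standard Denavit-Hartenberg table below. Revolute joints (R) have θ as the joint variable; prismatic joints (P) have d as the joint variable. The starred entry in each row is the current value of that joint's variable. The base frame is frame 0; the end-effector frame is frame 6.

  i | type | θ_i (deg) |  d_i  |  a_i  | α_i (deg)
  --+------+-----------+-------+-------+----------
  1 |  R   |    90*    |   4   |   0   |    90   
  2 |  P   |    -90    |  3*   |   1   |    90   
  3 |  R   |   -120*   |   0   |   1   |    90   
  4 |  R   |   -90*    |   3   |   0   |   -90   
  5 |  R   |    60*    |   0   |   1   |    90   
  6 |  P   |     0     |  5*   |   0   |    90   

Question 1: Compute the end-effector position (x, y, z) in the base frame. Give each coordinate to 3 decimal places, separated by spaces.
after link 1: o_1 = (0.0000, 0.0000, 4.0000)
after link 2: o_2 = (3.0000, -0.0000, 3.0000)
after link 3: o_3 = (2.1340, -0.0000, 3.5000)
after link 4: o_4 = (3.6340, -0.0000, 6.0981)
after link 5: o_5 = (3.2010, 0.5000, 5.3481)
after link 6: o_6 = (4.4510, 4.8301, 7.5131)

4.451 4.830 7.513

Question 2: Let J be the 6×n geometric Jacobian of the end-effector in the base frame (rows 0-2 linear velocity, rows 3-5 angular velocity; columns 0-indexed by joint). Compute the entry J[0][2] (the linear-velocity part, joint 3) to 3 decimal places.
axis z_2 = (0.0000,-1.0000,-0.0000); lever o_n−o_2 = (1.4510,4.8301,4.5131)
cross product → J_v[:, 2] = (-4.5131,-0.0000,1.4510)
J_ω[:, 2] = z_2
entry J[0][2] = -4.5131

-4.513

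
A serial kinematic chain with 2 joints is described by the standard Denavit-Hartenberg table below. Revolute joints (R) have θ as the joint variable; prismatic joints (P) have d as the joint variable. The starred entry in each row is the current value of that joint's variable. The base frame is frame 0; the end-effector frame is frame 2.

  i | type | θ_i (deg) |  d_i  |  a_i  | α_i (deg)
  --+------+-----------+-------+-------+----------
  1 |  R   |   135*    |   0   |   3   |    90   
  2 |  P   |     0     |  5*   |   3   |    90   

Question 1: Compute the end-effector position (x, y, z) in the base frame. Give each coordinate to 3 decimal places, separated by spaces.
after link 1: o_1 = (-2.1213, 2.1213, 0.0000)
after link 2: o_2 = (-0.7071, 7.7782, 0.0000)

-0.707 7.778 0.000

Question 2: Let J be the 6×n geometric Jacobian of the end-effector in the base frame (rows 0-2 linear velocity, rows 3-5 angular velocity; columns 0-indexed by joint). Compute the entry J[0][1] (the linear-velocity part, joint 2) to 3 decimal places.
0.707

prismatic axis z_1 = (0.7071,0.7071,0.0000)
J_v[:, 1] = z_1; J_ω[:, 1] = (0,0,0)
entry J[0][1] = 0.7071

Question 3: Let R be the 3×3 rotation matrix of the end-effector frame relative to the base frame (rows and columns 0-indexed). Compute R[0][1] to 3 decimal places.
End-effector y-axis (col 1 of R) = (0.7071,0.7071,0.0000)
R[0][1] = 0.7071

0.707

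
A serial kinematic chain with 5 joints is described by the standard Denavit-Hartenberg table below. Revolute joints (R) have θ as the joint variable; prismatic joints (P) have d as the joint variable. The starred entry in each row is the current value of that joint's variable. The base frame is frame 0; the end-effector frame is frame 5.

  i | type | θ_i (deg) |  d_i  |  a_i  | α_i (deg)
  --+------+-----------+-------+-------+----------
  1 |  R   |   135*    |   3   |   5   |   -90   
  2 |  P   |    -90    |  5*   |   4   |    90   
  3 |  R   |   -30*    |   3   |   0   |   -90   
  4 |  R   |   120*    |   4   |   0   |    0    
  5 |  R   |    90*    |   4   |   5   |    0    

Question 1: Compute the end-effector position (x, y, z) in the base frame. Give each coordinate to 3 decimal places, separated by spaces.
-9.612 -10.319 7.250

after link 1: o_1 = (-3.5355, 3.5355, 3.0000)
after link 2: o_2 = (-7.0711, 0.0000, 7.0000)
after link 3: o_3 = (-4.9497, -2.1213, 7.0000)
after link 4: o_4 = (-7.3992, -4.5708, 9.0000)
after link 5: o_5 = (-9.6119, -10.3190, 7.2500)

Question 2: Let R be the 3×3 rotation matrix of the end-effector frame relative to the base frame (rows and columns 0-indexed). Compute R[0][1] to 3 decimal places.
End-effector y-axis (col 1 of R) = (0.7891,-0.4356,0.4330)
R[0][1] = 0.7891

0.789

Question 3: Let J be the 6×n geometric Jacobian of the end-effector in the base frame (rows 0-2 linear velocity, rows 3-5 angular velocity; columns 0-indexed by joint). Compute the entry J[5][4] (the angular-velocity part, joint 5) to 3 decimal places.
axis z_4 = (-0.6124,-0.6124,0.5000); lever o_n−o_4 = (-2.2127,-5.7482,-1.7500)
cross product → J_v[:, 4] = (3.9457,-2.1780,2.1651)
J_ω[:, 4] = z_4
entry J[5][4] = 0.5000

0.500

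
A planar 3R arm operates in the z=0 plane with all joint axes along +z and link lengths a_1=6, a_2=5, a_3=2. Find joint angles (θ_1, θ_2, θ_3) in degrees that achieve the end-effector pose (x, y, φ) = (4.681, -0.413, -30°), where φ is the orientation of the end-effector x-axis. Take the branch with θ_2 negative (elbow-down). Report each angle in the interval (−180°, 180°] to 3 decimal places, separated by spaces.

67.517 -149.995 52.478

wrist centre = target − a_3·(cos φ, sin φ) = (2.9489, 0.5870)
cos θ_2 = (9.0409−6²−5²)/(2·6·5) = -0.8660; θ_2 = -149.9954° (elbow-down)
β = atan2(0.5870,2.9489) = 11.2578°; ψ = atan2(-2.5003,1.6701) = -56.2596°
θ_1 = β − ψ = 67.5174°
θ_3 = φ − θ_1 − θ_2 = 52.4780° (wrapped to (-180°,180°])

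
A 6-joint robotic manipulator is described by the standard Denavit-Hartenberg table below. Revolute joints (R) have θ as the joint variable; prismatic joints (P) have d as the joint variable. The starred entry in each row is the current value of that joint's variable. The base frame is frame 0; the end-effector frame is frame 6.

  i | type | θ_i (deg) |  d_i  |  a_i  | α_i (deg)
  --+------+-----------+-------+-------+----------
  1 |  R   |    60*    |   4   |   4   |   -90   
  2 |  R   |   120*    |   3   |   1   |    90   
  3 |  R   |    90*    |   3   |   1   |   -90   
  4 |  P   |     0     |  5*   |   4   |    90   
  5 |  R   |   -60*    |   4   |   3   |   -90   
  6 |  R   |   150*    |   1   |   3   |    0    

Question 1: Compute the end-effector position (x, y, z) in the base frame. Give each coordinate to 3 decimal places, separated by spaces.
after link 1: o_1 = (2.0000, 3.4641, 4.0000)
after link 2: o_2 = (-0.8481, 4.5311, 3.1340)
after link 3: o_3 = (-0.4151, 7.2811, 1.6340)
after link 4: o_4 = (-2.6292, 11.4462, 5.9641)
after link 5: o_5 = (-2.8457, 14.0712, 1.7141)
after link 6: o_6 = (-2.4327, 13.9204, 4.8457)

-2.433 13.920 4.846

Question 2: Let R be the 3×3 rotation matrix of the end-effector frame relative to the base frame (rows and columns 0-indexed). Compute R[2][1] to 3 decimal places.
End-effector y-axis (col 1 of R) = (0.6998,0.7120,-0.0580)
R[2][1] = -0.0580

-0.058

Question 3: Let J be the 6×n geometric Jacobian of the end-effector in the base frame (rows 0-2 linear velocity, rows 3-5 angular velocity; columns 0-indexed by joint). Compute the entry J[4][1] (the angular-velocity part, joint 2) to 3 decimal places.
axis z_1 = (-0.8660,0.5000,0.0000); lever o_n−o_1 = (-4.4327,10.4563,0.8457)
cross product → J_v[:, 1] = (0.4228,0.7324,-6.8391)
J_ω[:, 1] = z_1
entry J[4][1] = 0.5000

0.500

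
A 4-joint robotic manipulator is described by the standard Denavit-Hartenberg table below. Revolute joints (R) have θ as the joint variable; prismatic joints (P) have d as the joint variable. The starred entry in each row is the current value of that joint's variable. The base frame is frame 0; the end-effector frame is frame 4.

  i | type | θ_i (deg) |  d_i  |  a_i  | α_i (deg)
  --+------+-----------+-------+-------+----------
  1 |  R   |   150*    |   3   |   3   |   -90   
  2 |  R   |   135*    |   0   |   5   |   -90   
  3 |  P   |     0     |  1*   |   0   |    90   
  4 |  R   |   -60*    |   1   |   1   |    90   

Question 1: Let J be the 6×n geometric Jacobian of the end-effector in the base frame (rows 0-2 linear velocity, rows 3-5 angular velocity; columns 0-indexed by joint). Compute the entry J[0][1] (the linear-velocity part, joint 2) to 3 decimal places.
3.286

axis z_1 = (-0.5000,-0.8660,0.0000); lever o_n−o_1 = (2.9501,-2.8579,-3.7944)
cross product → J_v[:, 1] = (3.2860,-1.8972,3.9838)
J_ω[:, 1] = z_1
entry J[0][1] = 3.2860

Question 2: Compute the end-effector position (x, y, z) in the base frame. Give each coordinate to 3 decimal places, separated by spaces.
0.352 -1.358 -0.794

after link 1: o_1 = (-2.5981, 1.5000, 3.0000)
after link 2: o_2 = (0.4638, -0.2678, -0.5355)
after link 3: o_3 = (1.0762, -0.6213, 0.1716)
after link 4: o_4 = (0.3520, -1.3579, -0.7944)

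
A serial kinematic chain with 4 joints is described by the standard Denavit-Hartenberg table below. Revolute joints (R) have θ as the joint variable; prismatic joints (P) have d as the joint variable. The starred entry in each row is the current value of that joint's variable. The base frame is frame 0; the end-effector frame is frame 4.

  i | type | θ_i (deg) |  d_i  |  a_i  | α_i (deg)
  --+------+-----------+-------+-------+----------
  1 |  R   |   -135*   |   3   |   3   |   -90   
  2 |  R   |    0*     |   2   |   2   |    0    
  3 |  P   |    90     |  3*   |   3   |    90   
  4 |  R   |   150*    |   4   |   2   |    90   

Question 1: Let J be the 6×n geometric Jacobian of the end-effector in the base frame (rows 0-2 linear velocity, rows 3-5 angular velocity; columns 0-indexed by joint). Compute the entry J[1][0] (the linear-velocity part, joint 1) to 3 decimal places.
-2.121

axis z_0 = ẑ; lever o_n−o_0 = (-2.1213,-10.6066,1.7321)
cross product → J_v[:, 0] = (10.6066,-2.1213,0.0000)
J_ω[:, 0] = z_0
entry J[1][0] = -2.1213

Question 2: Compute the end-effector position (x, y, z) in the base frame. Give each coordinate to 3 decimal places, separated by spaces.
-2.121 -10.607 1.732

after link 1: o_1 = (-2.1213, -2.1213, 3.0000)
after link 2: o_2 = (-2.1213, -4.9497, 3.0000)
after link 3: o_3 = (0.0000, -7.0711, 0.0000)
after link 4: o_4 = (-2.1213, -10.6066, 1.7321)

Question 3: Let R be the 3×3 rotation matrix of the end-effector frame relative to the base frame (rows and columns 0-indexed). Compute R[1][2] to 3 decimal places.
End-effector z-axis (col 2 of R) = (0.6124,-0.6124,-0.5000)
R[1][2] = -0.6124

-0.612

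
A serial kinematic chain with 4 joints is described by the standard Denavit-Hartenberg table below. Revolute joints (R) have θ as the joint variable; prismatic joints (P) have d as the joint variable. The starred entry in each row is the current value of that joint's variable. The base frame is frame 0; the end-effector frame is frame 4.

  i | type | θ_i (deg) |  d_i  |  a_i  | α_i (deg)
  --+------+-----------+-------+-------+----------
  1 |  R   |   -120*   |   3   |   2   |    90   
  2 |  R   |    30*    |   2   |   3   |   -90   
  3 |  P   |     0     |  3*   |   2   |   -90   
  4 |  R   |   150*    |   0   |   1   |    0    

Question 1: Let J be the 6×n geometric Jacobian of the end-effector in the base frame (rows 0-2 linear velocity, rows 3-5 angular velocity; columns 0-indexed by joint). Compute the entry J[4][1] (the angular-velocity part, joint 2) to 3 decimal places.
0.500

axis z_1 = (-0.8660,0.5000,0.0000); lever o_n−o_1 = (-2.8971,-1.0179,4.2321)
cross product → J_v[:, 1] = (2.1160,3.6651,2.3301)
J_ω[:, 1] = z_1
entry J[4][1] = 0.5000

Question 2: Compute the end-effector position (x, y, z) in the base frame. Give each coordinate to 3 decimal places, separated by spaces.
-3.897 -2.750 7.232

after link 1: o_1 = (-1.0000, -1.7321, 3.0000)
after link 2: o_2 = (-4.0311, -2.9821, 4.5000)
after link 3: o_3 = (-4.1471, -3.1830, 8.0981)
after link 4: o_4 = (-3.8971, -2.7500, 7.2321)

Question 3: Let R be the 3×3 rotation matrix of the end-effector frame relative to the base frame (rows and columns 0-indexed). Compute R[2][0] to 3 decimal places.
End-effector x-axis (col 0 of R) = (0.2500,0.4330,-0.8660)
R[2][0] = -0.8660

-0.866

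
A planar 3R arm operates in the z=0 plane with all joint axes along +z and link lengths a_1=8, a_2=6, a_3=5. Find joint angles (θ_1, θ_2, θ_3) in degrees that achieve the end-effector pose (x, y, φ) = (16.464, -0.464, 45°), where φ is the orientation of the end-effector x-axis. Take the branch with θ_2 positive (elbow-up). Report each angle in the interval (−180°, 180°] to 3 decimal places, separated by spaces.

wrist centre = target − a_3·(cos φ, sin φ) = (12.9285, -3.9995)
cos θ_2 = (183.1415−8²−6²)/(2·8·6) = 0.8661; θ_2 = 29.9963° (elbow-up)
β = atan2(-3.9995,12.9285) = -17.1899°; ψ = atan2(2.9997,13.1963) = 12.8063°
θ_1 = β − ψ = -29.9962°
θ_3 = φ − θ_1 − θ_2 = 44.9999° (wrapped to (-180°,180°])

-29.996 29.996 45.000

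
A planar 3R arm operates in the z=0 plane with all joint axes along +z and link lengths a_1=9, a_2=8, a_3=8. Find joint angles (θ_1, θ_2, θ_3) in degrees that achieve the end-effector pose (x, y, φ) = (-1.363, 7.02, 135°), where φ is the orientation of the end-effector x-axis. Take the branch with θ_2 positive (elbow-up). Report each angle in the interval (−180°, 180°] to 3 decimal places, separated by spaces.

wrist centre = target − a_3·(cos φ, sin φ) = (4.2939, 1.3631)
cos θ_2 = (20.2954−9²−8²)/(2·9·8) = -0.8660; θ_2 = 149.9976° (elbow-up)
β = atan2(1.3631,4.2939) = 17.6128°; ψ = atan2(4.0003,2.0720) = 62.6179°
θ_1 = β − ψ = -45.0052°
θ_3 = φ − θ_1 − θ_2 = 30.0075° (wrapped to (-180°,180°])

-45.005 149.998 30.008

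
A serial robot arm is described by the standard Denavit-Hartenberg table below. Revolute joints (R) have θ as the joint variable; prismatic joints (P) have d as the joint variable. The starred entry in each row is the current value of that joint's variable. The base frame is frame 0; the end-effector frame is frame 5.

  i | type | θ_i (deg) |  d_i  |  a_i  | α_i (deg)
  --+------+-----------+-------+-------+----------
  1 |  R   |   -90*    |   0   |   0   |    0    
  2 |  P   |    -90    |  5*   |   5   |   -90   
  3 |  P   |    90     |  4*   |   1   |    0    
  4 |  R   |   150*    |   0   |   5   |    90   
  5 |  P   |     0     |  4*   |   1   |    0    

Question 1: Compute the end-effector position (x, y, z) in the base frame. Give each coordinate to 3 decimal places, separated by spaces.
1.464 -4.000 7.196

after link 1: o_1 = (0.0000, 0.0000, 0.0000)
after link 2: o_2 = (-5.0000, -0.0000, 5.0000)
after link 3: o_3 = (-5.0000, -4.0000, 4.0000)
after link 4: o_4 = (-2.5000, -4.0000, 8.3301)
after link 5: o_5 = (1.4641, -4.0000, 7.1962)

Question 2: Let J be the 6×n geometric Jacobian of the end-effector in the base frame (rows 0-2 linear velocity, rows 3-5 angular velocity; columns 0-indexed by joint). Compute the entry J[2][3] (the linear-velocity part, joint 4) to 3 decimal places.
axis z_3 = (0.0000,-1.0000,0.0000); lever o_n−o_3 = (6.4641,0.0000,3.1962)
cross product → J_v[:, 3] = (-3.1962,0.0000,6.4641)
J_ω[:, 3] = z_3
entry J[2][3] = 6.4641

6.464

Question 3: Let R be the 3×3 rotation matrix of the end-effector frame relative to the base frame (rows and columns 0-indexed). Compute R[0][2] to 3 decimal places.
End-effector z-axis (col 2 of R) = (0.8660,0.0000,-0.5000)
R[0][2] = 0.8660

0.866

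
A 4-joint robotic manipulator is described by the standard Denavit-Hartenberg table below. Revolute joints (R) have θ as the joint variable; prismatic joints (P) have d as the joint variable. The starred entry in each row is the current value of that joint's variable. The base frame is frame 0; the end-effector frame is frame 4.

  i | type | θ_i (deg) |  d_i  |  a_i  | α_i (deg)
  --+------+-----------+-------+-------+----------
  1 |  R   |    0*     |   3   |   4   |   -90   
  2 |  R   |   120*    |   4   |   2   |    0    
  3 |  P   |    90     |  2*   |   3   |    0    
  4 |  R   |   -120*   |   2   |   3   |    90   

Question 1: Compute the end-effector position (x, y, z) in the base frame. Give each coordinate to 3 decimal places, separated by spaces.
0.402 8.000 -0.232

after link 1: o_1 = (4.0000, 0.0000, 3.0000)
after link 2: o_2 = (3.0000, 4.0000, 1.2679)
after link 3: o_3 = (0.4019, 6.0000, 2.7679)
after link 4: o_4 = (0.4019, 8.0000, -0.2321)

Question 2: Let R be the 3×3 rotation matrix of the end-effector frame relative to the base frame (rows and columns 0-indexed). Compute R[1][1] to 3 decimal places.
End-effector y-axis (col 1 of R) = (-0.0000,1.0000,0.0000)
R[1][1] = 1.0000

1.000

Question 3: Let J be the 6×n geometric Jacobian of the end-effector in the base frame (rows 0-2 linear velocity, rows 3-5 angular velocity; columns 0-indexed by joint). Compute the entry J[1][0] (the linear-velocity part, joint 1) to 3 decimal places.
axis z_0 = ẑ; lever o_n−o_0 = (0.4019,8.0000,-0.2321)
cross product → J_v[:, 0] = (-8.0000,0.4019,0.0000)
J_ω[:, 0] = z_0
entry J[1][0] = 0.4019

0.402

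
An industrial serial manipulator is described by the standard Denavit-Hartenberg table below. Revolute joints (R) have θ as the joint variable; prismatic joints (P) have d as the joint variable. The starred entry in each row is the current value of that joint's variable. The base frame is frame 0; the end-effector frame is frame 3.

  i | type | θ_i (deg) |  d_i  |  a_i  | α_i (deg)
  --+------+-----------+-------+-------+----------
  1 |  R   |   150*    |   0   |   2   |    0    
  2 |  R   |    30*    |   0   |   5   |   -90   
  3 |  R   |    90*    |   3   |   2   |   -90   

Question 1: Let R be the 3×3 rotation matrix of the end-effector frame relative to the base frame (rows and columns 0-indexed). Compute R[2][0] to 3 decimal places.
-1.000

End-effector x-axis (col 0 of R) = (-0.0000,-0.0000,-1.0000)
R[2][0] = -1.0000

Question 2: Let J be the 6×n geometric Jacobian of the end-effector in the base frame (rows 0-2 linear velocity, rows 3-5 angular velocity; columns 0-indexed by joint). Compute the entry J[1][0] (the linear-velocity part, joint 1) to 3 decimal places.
axis z_0 = ẑ; lever o_n−o_0 = (-6.7321,-2.0000,-2.0000)
cross product → J_v[:, 0] = (2.0000,-6.7321,0.0000)
J_ω[:, 0] = z_0
entry J[1][0] = -6.7321

-6.732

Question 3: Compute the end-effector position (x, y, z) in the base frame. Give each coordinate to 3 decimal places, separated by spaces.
-6.732 -2.000 -2.000

after link 1: o_1 = (-1.7321, 1.0000, 0.0000)
after link 2: o_2 = (-6.7321, 1.0000, 0.0000)
after link 3: o_3 = (-6.7321, -2.0000, -2.0000)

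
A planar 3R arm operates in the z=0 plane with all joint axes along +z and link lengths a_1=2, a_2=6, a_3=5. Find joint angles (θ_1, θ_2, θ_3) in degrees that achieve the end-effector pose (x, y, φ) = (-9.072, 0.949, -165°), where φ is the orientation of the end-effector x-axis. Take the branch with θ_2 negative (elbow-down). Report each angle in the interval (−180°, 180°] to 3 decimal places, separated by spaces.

wrist centre = target − a_3·(cos φ, sin φ) = (-4.2424, 2.2431)
cos θ_2 = (23.0292−2²−6²)/(2·2·6) = -0.7071; θ_2 = -135.0008° (elbow-down)
β = atan2(2.2431,-4.2424) = 152.1330°; ψ = atan2(-4.2426,-2.2427) = -117.8617°
θ_1 = β − ψ = 269.9947°
θ_3 = φ − θ_1 − θ_2 = 60.0061° (wrapped to (-180°,180°])

-90.005 -135.001 60.006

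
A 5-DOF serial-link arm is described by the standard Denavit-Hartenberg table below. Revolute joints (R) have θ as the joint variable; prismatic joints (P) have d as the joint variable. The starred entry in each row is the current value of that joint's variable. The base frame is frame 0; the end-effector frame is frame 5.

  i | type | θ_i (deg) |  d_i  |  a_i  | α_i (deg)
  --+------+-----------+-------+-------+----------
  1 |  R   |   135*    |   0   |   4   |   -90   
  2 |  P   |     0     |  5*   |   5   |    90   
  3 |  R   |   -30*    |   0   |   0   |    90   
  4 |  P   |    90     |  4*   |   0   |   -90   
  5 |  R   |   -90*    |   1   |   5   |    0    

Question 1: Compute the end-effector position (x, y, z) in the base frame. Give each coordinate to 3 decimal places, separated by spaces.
-0.947 4.192 0.000

after link 1: o_1 = (-2.8284, 2.8284, 0.0000)
after link 2: o_2 = (-9.8995, 2.8284, 0.0000)
after link 3: o_3 = (-9.8995, 2.8284, 0.0000)
after link 4: o_4 = (-6.0358, 3.8637, 0.0000)
after link 5: o_5 = (-0.9473, 4.1919, 0.0000)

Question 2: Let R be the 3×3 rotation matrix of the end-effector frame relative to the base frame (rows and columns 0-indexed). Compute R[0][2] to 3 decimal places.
End-effector z-axis (col 2 of R) = (0.2588,-0.9659,0.0000)
R[0][2] = 0.2588

0.259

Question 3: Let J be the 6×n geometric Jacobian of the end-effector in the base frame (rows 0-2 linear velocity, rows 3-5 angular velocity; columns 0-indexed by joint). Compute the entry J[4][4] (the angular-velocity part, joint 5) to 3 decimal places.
-0.966

axis z_4 = (0.2588,-0.9659,0.0000); lever o_n−o_4 = (5.0884,0.3282,0.0000)
cross product → J_v[:, 4] = (-0.0000,0.0000,5.0000)
J_ω[:, 4] = z_4
entry J[4][4] = -0.9659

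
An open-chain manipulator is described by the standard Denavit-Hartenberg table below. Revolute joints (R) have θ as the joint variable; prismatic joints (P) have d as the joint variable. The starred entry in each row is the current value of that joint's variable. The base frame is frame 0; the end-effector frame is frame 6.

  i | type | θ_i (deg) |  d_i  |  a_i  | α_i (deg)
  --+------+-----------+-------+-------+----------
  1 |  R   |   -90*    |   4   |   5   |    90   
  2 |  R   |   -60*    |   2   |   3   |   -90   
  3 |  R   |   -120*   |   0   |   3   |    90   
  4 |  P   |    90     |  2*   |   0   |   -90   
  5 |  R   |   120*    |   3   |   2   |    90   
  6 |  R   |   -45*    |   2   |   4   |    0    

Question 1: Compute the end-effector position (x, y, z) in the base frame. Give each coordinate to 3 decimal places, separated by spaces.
after link 1: o_1 = (0.0000, -5.0000, 4.0000)
after link 2: o_2 = (-2.0000, -6.5000, 1.4019)
after link 3: o_3 = (-4.5981, -5.7500, 2.7010)
after link 4: o_4 = (-3.5981, -4.8840, 4.2010)
after link 5: o_5 = (-1.8660, -5.5179, 1.1029)
after link 6: o_6 = (-6.0403, -6.5798, -0.1006)

-6.040 -6.580 -0.101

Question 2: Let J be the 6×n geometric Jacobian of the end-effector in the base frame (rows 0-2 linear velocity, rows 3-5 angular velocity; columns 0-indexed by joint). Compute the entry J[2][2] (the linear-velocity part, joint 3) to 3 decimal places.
-3.499

axis z_2 = (0.0000,-0.8660,0.5000); lever o_n−o_2 = (-4.0403,-0.0798,-1.5025)
cross product → J_v[:, 2] = (1.3411,-2.0201,-3.4990)
J_ω[:, 2] = z_2
entry J[2][2] = -3.4990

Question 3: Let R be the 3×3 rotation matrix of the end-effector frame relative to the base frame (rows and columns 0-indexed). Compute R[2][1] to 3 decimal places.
-0.942

End-effector y-axis (col 1 of R) = (0.3062,-0.1358,-0.9422)
R[2][1] = -0.9422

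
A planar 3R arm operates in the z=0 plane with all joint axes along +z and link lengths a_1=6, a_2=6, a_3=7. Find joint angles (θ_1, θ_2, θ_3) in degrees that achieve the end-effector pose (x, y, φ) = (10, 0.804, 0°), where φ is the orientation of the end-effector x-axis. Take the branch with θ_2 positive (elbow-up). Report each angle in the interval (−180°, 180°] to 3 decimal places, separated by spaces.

wrist centre = target − a_3·(cos φ, sin φ) = (3.0000, 0.8040)
cos θ_2 = (9.6464−6²−6²)/(2·6·6) = -0.8660; θ_2 = 149.9996° (elbow-up)
β = atan2(0.8040,3.0000) = 15.0027°; ψ = atan2(3.0000,0.8039) = 74.9998°
θ_1 = β − ψ = -59.9971°
θ_3 = φ − θ_1 − θ_2 = -90.0025° (wrapped to (-180°,180°])

-59.997 150.000 -90.003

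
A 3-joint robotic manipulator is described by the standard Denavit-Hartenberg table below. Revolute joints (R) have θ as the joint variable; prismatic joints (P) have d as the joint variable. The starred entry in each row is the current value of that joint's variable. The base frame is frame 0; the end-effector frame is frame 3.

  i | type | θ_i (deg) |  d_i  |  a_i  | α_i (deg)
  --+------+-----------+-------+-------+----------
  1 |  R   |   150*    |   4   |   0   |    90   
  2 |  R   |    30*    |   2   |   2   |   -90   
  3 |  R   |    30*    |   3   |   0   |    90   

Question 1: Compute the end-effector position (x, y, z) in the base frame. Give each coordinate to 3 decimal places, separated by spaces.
0.799 1.848 7.598

after link 1: o_1 = (0.0000, 0.0000, 4.0000)
after link 2: o_2 = (-0.5000, 2.5981, 5.0000)
after link 3: o_3 = (0.7990, 1.8481, 7.5981)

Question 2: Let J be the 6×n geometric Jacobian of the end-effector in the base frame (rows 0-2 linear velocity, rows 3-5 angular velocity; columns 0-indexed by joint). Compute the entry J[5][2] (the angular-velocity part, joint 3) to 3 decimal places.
0.866

axis z_2 = (0.4330,-0.2500,0.8660); lever o_n−o_2 = (1.2990,-0.7500,2.5981)
cross product → J_v[:, 2] = (0.0000,0.0000,0.0000)
J_ω[:, 2] = z_2
entry J[5][2] = 0.8660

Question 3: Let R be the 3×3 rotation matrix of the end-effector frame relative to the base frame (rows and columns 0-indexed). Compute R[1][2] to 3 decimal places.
End-effector z-axis (col 2 of R) = (0.0580,0.9665,0.2500)
R[1][2] = 0.9665

0.967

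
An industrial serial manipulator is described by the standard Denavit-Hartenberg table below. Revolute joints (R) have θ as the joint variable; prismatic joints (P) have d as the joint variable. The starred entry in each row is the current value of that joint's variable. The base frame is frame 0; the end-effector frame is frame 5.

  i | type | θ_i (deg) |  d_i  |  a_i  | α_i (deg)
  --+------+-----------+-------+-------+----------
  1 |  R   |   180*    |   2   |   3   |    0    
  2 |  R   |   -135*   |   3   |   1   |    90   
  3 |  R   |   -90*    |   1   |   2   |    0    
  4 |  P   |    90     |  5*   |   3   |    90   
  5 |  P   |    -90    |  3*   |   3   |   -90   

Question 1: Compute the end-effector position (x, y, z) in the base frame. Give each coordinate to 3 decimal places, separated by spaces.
after link 1: o_1 = (-3.0000, 0.0000, 2.0000)
after link 2: o_2 = (-2.2929, 0.7071, 5.0000)
after link 3: o_3 = (-1.5858, 0.0000, 3.0000)
after link 4: o_4 = (4.0711, -1.4142, 3.0000)
after link 5: o_5 = (1.9497, 0.7071, 0.0000)

1.950 0.707 0.000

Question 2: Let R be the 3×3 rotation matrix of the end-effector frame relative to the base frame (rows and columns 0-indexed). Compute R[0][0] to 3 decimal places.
End-effector x-axis (col 0 of R) = (-0.7071,0.7071,-0.0000)
R[0][0] = -0.7071

-0.707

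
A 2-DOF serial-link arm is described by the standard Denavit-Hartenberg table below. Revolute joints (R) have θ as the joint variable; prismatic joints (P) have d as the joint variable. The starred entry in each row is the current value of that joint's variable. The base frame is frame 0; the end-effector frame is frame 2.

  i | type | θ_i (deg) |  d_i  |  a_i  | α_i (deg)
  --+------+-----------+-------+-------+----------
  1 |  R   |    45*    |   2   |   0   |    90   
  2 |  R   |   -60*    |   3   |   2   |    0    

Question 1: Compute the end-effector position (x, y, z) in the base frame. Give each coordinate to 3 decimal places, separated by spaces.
after link 1: o_1 = (0.0000, 0.0000, 2.0000)
after link 2: o_2 = (2.8284, -1.4142, 0.2679)

2.828 -1.414 0.268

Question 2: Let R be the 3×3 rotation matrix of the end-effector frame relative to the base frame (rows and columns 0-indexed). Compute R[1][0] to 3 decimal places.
End-effector x-axis (col 0 of R) = (0.3536,0.3536,-0.8660)
R[1][0] = 0.3536

0.354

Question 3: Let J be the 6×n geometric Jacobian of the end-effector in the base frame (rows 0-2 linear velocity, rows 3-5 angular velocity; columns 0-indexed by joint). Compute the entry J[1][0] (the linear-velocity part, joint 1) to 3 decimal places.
axis z_0 = ẑ; lever o_n−o_0 = (2.8284,-1.4142,0.2679)
cross product → J_v[:, 0] = (1.4142,2.8284,-0.0000)
J_ω[:, 0] = z_0
entry J[1][0] = 2.8284

2.828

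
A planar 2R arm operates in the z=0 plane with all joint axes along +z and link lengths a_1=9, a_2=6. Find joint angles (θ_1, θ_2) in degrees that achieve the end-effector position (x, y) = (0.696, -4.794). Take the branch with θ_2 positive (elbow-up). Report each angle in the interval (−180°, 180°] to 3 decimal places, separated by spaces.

-120.000 150.003

cos θ_2 = (23.4669−9²−6²)/(2·9·6) = -0.8660; θ_2 = 150.0026° (elbow-up)
β = atan2(-4.7940,0.6960) = -81.7394°; ψ = atan2(2.9998,3.8037) = 38.2608°
θ_1 = β − ψ = -120.0002°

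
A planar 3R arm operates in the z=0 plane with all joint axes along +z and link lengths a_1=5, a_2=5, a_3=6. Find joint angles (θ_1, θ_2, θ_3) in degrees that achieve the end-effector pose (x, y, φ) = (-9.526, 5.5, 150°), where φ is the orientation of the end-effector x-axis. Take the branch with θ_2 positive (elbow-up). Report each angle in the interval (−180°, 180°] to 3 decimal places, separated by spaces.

wrist centre = target − a_3·(cos φ, sin φ) = (-4.3298, 2.5000)
cos θ_2 = (24.9976−5²−5²)/(2·5·5) = -0.5000; θ_2 = 120.0032° (elbow-up)
β = atan2(2.5000,-4.3298) = 149.9984°; ψ = atan2(4.3300,2.4998) = 60.0016°
θ_1 = β − ψ = 89.9968°
θ_3 = φ − θ_1 − θ_2 = -60.0000° (wrapped to (-180°,180°])

89.997 120.003 -60.000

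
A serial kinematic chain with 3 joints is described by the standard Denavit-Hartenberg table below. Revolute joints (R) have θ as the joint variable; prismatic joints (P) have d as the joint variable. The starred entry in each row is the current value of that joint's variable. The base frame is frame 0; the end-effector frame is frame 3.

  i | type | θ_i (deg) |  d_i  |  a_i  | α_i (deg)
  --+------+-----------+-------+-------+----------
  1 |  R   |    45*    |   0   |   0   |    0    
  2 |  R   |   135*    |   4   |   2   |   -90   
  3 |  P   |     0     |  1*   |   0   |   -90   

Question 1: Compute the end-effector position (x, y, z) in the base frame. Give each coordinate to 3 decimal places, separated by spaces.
after link 1: o_1 = (0.0000, 0.0000, 0.0000)
after link 2: o_2 = (-2.0000, 0.0000, 4.0000)
after link 3: o_3 = (-2.0000, -1.0000, 4.0000)

-2.000 -1.000 4.000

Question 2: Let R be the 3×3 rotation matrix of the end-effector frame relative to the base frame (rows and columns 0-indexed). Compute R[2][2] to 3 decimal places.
-1.000

End-effector z-axis (col 2 of R) = (-0.0000,-0.0000,-1.0000)
R[2][2] = -1.0000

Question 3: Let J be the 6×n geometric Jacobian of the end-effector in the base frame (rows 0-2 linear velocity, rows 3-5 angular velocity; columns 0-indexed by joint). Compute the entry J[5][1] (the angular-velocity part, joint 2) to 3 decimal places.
axis z_1 = (0.0000,0.0000,1.0000); lever o_n−o_1 = (-2.0000,-1.0000,4.0000)
cross product → J_v[:, 1] = (1.0000,-2.0000,0.0000)
J_ω[:, 1] = z_1
entry J[5][1] = 1.0000

1.000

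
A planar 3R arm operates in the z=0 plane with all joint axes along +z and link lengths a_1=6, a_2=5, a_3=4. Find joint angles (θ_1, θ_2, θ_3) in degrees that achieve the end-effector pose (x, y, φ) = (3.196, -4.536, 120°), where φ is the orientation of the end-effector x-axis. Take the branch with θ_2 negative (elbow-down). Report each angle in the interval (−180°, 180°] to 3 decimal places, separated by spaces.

wrist centre = target − a_3·(cos φ, sin φ) = (5.1960, -8.0001)
cos θ_2 = (91.0000−6²−5²)/(2·6·5) = 0.5000; θ_2 = -60.0000° (elbow-down)
β = atan2(-8.0001,5.1960) = -56.9966°; ψ = atan2(-4.3301,8.5000) = -26.9955°
θ_1 = β − ψ = -30.0011°
θ_3 = φ − θ_1 − θ_2 = -149.9989° (wrapped to (-180°,180°])

-30.001 -60.000 -149.999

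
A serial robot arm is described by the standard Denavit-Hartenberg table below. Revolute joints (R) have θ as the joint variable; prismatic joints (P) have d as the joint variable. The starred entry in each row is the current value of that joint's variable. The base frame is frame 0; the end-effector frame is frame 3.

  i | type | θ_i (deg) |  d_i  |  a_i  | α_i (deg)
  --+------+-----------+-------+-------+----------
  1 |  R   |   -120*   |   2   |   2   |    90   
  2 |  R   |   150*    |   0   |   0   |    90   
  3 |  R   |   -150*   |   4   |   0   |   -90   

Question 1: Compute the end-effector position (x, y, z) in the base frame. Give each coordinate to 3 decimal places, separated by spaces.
-2.000 -3.464 5.464

after link 1: o_1 = (-1.0000, -1.7321, 2.0000)
after link 2: o_2 = (-1.0000, -1.7321, 2.0000)
after link 3: o_3 = (-2.0000, -3.4641, 5.4641)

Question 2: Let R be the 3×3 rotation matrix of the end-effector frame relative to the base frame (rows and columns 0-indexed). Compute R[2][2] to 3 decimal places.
End-effector z-axis (col 2 of R) = (0.9665,-0.0580,0.2500)
R[2][2] = 0.2500

0.250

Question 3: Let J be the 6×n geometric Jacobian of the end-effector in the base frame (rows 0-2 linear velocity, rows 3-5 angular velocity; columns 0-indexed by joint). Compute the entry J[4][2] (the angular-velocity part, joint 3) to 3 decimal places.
-0.433

axis z_2 = (-0.2500,-0.4330,0.8660); lever o_n−o_2 = (-1.0000,-1.7321,3.4641)
cross product → J_v[:, 2] = (-0.0000,0.0000,-0.0000)
J_ω[:, 2] = z_2
entry J[4][2] = -0.4330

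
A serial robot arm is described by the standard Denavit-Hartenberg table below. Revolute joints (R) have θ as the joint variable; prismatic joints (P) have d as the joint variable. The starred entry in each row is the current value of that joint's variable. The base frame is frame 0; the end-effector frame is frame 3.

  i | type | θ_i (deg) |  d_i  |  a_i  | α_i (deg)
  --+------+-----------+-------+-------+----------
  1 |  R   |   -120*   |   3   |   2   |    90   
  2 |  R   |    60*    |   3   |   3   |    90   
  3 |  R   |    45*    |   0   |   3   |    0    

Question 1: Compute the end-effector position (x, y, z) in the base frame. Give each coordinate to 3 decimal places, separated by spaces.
-6.716 -1.389 7.435

after link 1: o_1 = (-1.0000, -1.7321, 3.0000)
after link 2: o_2 = (-4.3481, -1.5311, 5.5981)
after link 3: o_3 = (-6.7155, -1.3890, 7.4352)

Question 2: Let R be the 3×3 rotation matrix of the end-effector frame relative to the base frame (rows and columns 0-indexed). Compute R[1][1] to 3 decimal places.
End-effector y-axis (col 1 of R) = (-0.4356,0.6597,-0.6124)
R[1][1] = 0.6597

0.660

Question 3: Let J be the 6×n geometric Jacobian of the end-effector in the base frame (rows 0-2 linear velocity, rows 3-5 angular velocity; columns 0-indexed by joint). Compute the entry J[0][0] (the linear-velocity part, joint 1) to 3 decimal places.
1.389

axis z_0 = ẑ; lever o_n−o_0 = (-6.7155,-1.3890,7.4352)
cross product → J_v[:, 0] = (1.3890,-6.7155,0.0000)
J_ω[:, 0] = z_0
entry J[0][0] = 1.3890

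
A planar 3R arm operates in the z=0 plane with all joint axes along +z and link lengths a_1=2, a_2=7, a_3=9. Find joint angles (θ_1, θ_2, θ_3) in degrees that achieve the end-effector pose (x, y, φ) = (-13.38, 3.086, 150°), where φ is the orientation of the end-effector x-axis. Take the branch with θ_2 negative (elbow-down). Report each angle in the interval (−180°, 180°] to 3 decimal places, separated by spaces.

wrist centre = target − a_3·(cos φ, sin φ) = (-5.5858, -1.4140)
cos θ_2 = (33.2002−2²−7²)/(2·2·7) = -0.7071; θ_2 = -135.0022° (elbow-down)
β = atan2(-1.4140,-5.5858) = -165.7944°; ψ = atan2(-4.9496,-2.9499) = -120.7950°
θ_1 = β − ψ = -44.9994°
θ_3 = φ − θ_1 − θ_2 = -29.9984° (wrapped to (-180°,180°])

-44.999 -135.002 -29.998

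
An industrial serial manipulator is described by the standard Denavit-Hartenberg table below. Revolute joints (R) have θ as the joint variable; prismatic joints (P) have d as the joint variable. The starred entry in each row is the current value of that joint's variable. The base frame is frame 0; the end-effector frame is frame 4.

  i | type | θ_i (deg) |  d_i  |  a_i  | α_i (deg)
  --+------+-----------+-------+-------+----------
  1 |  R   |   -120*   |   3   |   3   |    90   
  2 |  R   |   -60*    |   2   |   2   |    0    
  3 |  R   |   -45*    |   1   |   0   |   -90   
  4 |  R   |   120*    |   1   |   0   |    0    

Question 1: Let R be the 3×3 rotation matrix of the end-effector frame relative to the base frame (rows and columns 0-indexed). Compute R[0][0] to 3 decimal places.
End-effector x-axis (col 0 of R) = (0.6853,-0.5451,0.4830)
R[0][0] = 0.6853

0.685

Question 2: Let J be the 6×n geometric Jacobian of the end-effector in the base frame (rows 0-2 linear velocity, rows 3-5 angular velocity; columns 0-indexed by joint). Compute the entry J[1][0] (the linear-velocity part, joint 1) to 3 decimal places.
-5.081

axis z_0 = ẑ; lever o_n−o_0 = (-5.0810,-2.8006,1.0091)
cross product → J_v[:, 0] = (2.8006,-5.0810,0.0000)
J_ω[:, 0] = z_0
entry J[1][0] = -5.0810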